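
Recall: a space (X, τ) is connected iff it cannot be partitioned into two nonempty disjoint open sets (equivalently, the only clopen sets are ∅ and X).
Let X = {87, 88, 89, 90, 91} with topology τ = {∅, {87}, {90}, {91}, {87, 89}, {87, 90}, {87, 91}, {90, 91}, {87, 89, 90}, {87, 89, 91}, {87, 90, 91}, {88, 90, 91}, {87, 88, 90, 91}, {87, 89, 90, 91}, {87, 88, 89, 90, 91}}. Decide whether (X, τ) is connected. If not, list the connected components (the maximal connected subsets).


(X, τ) is disconnected; components = [{87, 89}, {88, 90, 91}].

Find clopen sets (U ∈ τ with X ∖ U ∈ τ):
  U = ∅, X ∖ U = {87, 88, 89, 90, 91} — both open, so U is clopen.
  U = {87, 89}, X ∖ U = {88, 90, 91} — both open, so U is clopen.
  U = {88, 90, 91}, X ∖ U = {87, 89} — both open, so U is clopen.
  U = {87, 88, 89, 90, 91}, X ∖ U = ∅ — both open, so U is clopen.
Nontrivial clopen(s) exist: e.g. {88, 90, 91}. So (X, τ) is disconnected.
Compute connected components by grouping points that agree on all clopens:
  component: {87, 89}
  component: {88, 90, 91}


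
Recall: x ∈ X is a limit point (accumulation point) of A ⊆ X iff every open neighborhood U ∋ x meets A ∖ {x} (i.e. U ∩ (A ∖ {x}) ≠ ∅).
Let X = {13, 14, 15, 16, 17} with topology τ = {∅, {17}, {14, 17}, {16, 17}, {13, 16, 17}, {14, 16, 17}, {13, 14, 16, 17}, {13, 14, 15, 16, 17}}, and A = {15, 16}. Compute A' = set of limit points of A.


A' = {13, 15}

For each x ∈ X, list the open sets U ∈ τ with x ∈ U, then check whether U ∩ (A ∖ {x}) ≠ ∅ for every such U.
  x = 13: opens ∋ x are {13, 16, 17}, {13, 14, 16, 17}, {13, 14, 15, 16, 17}; each meets A ∖ {13}, so x IS a limit point.
  x = 14: open {14, 17} ∋ x has {14, 17} ∩ (A ∖ {14}) = ∅, so x is NOT a limit point.
  x = 15: opens ∋ x are {13, 14, 15, 16, 17}; each meets A ∖ {15}, so x IS a limit point.
  x = 16: open {16, 17} ∋ x has {16, 17} ∩ (A ∖ {16}) = ∅, so x is NOT a limit point.
  x = 17: open {17} ∋ x has {17} ∩ (A ∖ {17}) = ∅, so x is NOT a limit point.
Collecting: A' = {13, 15}.


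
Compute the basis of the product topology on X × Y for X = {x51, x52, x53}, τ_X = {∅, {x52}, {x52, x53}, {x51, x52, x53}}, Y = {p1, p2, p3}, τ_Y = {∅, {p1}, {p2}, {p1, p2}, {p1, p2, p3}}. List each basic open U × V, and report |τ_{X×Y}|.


Basis B = {∅ × ∅, {x52} × {p1}, {x52} × {p2}, {x52} × {p1, p2}, {x52, x53} × {p1}, {x52, x53} × {p2}, {x51, x52, x53} × {p1}, {x51, x52, x53} × {p2}, {x52} × {p1, p2, p3}, {x52, x53} × {p1, p2}, {x51, x52, x53} × {p1, p2}, {x52, x53} × {p1, p2, p3}, {x51, x52, x53} × {p1, p2, p3}}; |τ_{X×Y}| = 30.

Enumerate products U × V with U ∈ τ_X, V ∈ τ_Y (deduplicated):
  ∅ × ∅ = {} (∅)
  {x52} × {p1} = {(x52,p1)}
  {x52} × {p2} = {(x52,p2)}
  {x52} × {p1, p2} = {(x52,p1), (x52,p2)}
  {x52, x53} × {p1} = {(x52,p1), (x53,p1)}
  {x52, x53} × {p2} = {(x52,p2), (x53,p2)}
  {x51, x52, x53} × {p1} = {(x51,p1), (x52,p1), (x53,p1)}
  {x51, x52, x53} × {p2} = {(x51,p2), (x52,p2), (x53,p2)}
  {x52} × {p1, p2, p3} = {(x52,p1), (x52,p2), (x52,p3)}
  {x52, x53} × {p1, p2} = {(x52,p1), (x52,p2), (x53,p1), (x53,p2)}
  {x51, x52, x53} × {p1, p2} = {(x51,p1), (x51,p2), (x52,p1), (x52,p2), (x53,p1), (x53,p2)}
  {x52, x53} × {p1, p2, p3} = {(x52,p1), (x52,p2), (x52,p3), (x53,p1), (x53,p2), (x53,p3)}
  {x51, x52, x53} × {p1, p2, p3} = {(x51,p1), (x51,p2), (x51,p3), (x52,p1), (x52,p2), (x52,p3), (x53,p1), (x53,p2), (x53,p3)}
These 13 distinct sets form the basis B.
Close under arbitrary unions to get τ_{X×Y}; counting gives |τ_{X×Y}| = 30.


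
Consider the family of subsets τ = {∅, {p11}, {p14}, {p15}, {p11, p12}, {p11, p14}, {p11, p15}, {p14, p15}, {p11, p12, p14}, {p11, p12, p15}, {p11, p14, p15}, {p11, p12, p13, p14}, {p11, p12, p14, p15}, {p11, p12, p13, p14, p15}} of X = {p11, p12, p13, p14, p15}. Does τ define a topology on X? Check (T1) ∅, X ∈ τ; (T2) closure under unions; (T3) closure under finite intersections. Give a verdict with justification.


τ IS a topology on X.

Axiom (T1): ∅ ∈ τ? Yes; X ∈ τ? Yes.
Axiom (T2/T3): check pairwise unions and intersections of members of τ.
All pairwise intersections and unions checked — each lies in τ. Therefore τ satisfies (T1), (T2), (T3): it IS a topology on X.


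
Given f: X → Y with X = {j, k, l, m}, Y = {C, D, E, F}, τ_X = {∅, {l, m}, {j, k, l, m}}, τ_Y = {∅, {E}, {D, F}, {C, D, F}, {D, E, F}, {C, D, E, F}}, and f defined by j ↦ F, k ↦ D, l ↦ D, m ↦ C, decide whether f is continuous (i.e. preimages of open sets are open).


f is NOT continuous.

Compute f^{-1}(U) for each U ∈ τ_Y:
  U = ∅: f^{-1}(U) = ∅ ∈ τ_X ✓.
  U = {E}: f^{-1}(U) = ∅ ∈ τ_X ✓.
  U = {D, F}: f^{-1}(U) = {j, k, l} ∉ τ_X ✗.
  U = {C, D, F}: f^{-1}(U) = {j, k, l, m} ∈ τ_X ✓.
  U = {D, E, F}: f^{-1}(U) = {j, k, l} ∉ τ_X ✗.
  U = {C, D, E, F}: f^{-1}(U) = {j, k, l, m} ∈ τ_X ✓.
Found U = {D, F} with f^{-1}(U) = {j, k, l} not in τ_X. Therefore f is NOT continuous.


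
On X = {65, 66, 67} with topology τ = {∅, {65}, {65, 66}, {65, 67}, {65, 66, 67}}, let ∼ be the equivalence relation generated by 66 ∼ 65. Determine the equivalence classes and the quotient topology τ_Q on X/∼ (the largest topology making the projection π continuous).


X/∼ = {[65=66], [67]}; |τ_Q| = 3.

Equivalence classes: [65=66], [67].
Quotient map π: X → X/∼ sends 65 ↦ [65=66], 66 ↦ [65=66], 67 ↦ [67].
For each subset V ⊆ X/∼, compute π^{-1}(V) ⊆ X and check whether π^{-1}(V) ∈ τ. V is open in τ_Q iff π^{-1}(V) ∈ τ.
  V = {}: π^{-1}(V) = ∅ ∈ τ ✓.
  V = {[65=66]}: π^{-1}(V) = {65, 66} ∈ τ ✓.
  V = {[67]}: π^{-1}(V) = {67} ∉ τ ✗.
  V = {[65=66], [67]}: π^{-1}(V) = {65, 66, 67} ∈ τ ✓.
Open sets in the quotient: τ_Q = {{}, {[65=66]}, {[65=66], [67]}} (3 elements).


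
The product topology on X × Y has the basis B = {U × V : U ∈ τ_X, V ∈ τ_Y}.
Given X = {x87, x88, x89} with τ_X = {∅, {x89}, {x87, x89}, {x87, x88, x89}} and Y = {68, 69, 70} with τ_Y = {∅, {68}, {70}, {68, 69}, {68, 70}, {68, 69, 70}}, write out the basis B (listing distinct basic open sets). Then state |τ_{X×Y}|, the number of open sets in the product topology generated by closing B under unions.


Basis B = {∅ × ∅, {x89} × {68}, {x89} × {70}, {x87, x89} × {68}, {x87, x89} × {70}, {x89} × {68, 69}, {x89} × {68, 70}, {x87, x88, x89} × {68}, {x87, x88, x89} × {70}, {x89} × {68, 69, 70}, {x87, x89} × {68, 69}, {x87, x89} × {68, 70}, {x87, x89} × {68, 69, 70}, {x87, x88, x89} × {68, 69}, {x87, x88, x89} × {68, 70}, {x87, x88, x89} × {68, 69, 70}}; |τ_{X×Y}| = 40.

Enumerate products U × V with U ∈ τ_X, V ∈ τ_Y (deduplicated):
  ∅ × ∅ = {} (∅)
  {x89} × {68} = {(x89,68)}
  {x89} × {70} = {(x89,70)}
  {x87, x89} × {68} = {(x87,68), (x89,68)}
  {x87, x89} × {70} = {(x87,70), (x89,70)}
  {x89} × {68, 69} = {(x89,68), (x89,69)}
  {x89} × {68, 70} = {(x89,68), (x89,70)}
  {x87, x88, x89} × {68} = {(x87,68), (x88,68), (x89,68)}
  {x87, x88, x89} × {70} = {(x87,70), (x88,70), (x89,70)}
  {x89} × {68, 69, 70} = {(x89,68), (x89,69), (x89,70)}
  {x87, x89} × {68, 69} = {(x87,68), (x87,69), (x89,68), (x89,69)}
  {x87, x89} × {68, 70} = {(x87,68), (x87,70), (x89,68), (x89,70)}
  {x87, x89} × {68, 69, 70} = {(x87,68), (x87,69), (x87,70), (x89,68), (x89,69), (x89,70)}
  {x87, x88, x89} × {68, 69} = {(x87,68), (x87,69), (x88,68), (x88,69), (x89,68), (x89,69)}
  {x87, x88, x89} × {68, 70} = {(x87,68), (x87,70), (x88,68), (x88,70), (x89,68), (x89,70)}
  {x87, x88, x89} × {68, 69, 70} = {(x87,68), (x87,69), (x87,70), (x88,68), (x88,69), (x88,70), (x89,68), (x89,69), (x89,70)}
These 16 distinct sets form the basis B.
Close under arbitrary unions to get τ_{X×Y}; counting gives |τ_{X×Y}| = 40.


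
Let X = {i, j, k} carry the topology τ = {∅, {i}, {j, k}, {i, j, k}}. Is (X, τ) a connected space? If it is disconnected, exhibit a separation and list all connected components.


(X, τ) is disconnected; components = [{i}, {j, k}].

Find clopen sets (U ∈ τ with X ∖ U ∈ τ):
  U = ∅, X ∖ U = {i, j, k} — both open, so U is clopen.
  U = {i}, X ∖ U = {j, k} — both open, so U is clopen.
  U = {j, k}, X ∖ U = {i} — both open, so U is clopen.
  U = {i, j, k}, X ∖ U = ∅ — both open, so U is clopen.
Nontrivial clopen(s) exist: e.g. {i}. So (X, τ) is disconnected.
Compute connected components by grouping points that agree on all clopens:
  component: {i}
  component: {j, k}


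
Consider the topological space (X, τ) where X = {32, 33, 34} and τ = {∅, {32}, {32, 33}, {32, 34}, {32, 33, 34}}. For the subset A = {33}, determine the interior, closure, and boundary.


int(A) = ∅, cl(A) = {33}, ∂A = {33}.

Closed sets in (X, τ) are complements of opens:
  closed(X, τ) = {∅, {33}, {34}, {33, 34}, {32, 33, 34}}.
int(A) = ⋃ {U ∈ τ : U ⊆ A}. Opens contained in A: ∅.
Taking the union of these: int(A) = ∅.
cl(A) = ⋂ {C closed : A ⊆ C}. Closed sets containing A: {33}, {33, 34}, {32, 33, 34}.
Intersecting these: cl(A) = {33}.
∂A = cl(A) ∖ int(A) = {33} ∖ ∅ = {33}.


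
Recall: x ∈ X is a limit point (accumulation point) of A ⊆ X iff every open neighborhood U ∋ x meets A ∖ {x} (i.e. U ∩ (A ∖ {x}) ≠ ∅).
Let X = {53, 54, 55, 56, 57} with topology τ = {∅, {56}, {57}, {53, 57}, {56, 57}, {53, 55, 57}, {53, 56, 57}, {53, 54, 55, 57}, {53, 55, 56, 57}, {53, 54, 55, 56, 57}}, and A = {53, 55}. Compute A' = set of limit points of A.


A' = {54, 55}

For each x ∈ X, list the open sets U ∈ τ with x ∈ U, then check whether U ∩ (A ∖ {x}) ≠ ∅ for every such U.
  x = 53: open {53, 57} ∋ x has {53, 57} ∩ (A ∖ {53}) = ∅, so x is NOT a limit point.
  x = 54: opens ∋ x are {53, 54, 55, 57}, {53, 54, 55, 56, 57}; each meets A ∖ {54}, so x IS a limit point.
  x = 55: opens ∋ x are {53, 55, 57}, {53, 54, 55, 57}, {53, 55, 56, 57}, {53, 54, 55, 56, 57}; each meets A ∖ {55}, so x IS a limit point.
  x = 56: open {56} ∋ x has {56} ∩ (A ∖ {56}) = ∅, so x is NOT a limit point.
  x = 57: open {57} ∋ x has {57} ∩ (A ∖ {57}) = ∅, so x is NOT a limit point.
Collecting: A' = {54, 55}.


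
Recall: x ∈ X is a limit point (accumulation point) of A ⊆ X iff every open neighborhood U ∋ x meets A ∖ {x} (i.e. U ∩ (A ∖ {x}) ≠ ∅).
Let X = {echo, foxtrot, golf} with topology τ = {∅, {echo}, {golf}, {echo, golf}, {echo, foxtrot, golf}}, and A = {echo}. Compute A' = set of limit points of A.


A' = {foxtrot}

For each x ∈ X, list the open sets U ∈ τ with x ∈ U, then check whether U ∩ (A ∖ {x}) ≠ ∅ for every such U.
  x = echo: open {echo} ∋ x has {echo} ∩ (A ∖ {echo}) = ∅, so x is NOT a limit point.
  x = foxtrot: opens ∋ x are {echo, foxtrot, golf}; each meets A ∖ {foxtrot}, so x IS a limit point.
  x = golf: open {golf} ∋ x has {golf} ∩ (A ∖ {golf}) = ∅, so x is NOT a limit point.
Collecting: A' = {foxtrot}.


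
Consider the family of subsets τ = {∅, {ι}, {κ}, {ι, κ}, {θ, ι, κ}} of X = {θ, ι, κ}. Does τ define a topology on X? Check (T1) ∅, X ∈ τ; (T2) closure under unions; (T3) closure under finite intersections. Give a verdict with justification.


τ IS a topology on X.

Axiom (T1): ∅ ∈ τ? Yes; X ∈ τ? Yes.
Axiom (T2/T3): check pairwise unions and intersections of members of τ.
All pairwise intersections and unions checked — each lies in τ. Therefore τ satisfies (T1), (T2), (T3): it IS a topology on X.


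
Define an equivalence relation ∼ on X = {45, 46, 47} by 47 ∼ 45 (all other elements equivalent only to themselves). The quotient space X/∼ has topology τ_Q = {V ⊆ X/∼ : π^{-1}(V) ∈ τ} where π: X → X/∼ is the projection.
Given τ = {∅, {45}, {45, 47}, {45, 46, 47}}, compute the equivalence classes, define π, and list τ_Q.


X/∼ = {[45=47], [46]}; |τ_Q| = 3.

Equivalence classes: [45=47], [46].
Quotient map π: X → X/∼ sends 45 ↦ [45=47], 46 ↦ [46], 47 ↦ [45=47].
For each subset V ⊆ X/∼, compute π^{-1}(V) ⊆ X and check whether π^{-1}(V) ∈ τ. V is open in τ_Q iff π^{-1}(V) ∈ τ.
  V = {}: π^{-1}(V) = ∅ ∈ τ ✓.
  V = {[45=47]}: π^{-1}(V) = {45, 47} ∈ τ ✓.
  V = {[46]}: π^{-1}(V) = {46} ∉ τ ✗.
  V = {[45=47], [46]}: π^{-1}(V) = {45, 46, 47} ∈ τ ✓.
Open sets in the quotient: τ_Q = {{}, {[45=47]}, {[45=47], [46]}} (3 elements).


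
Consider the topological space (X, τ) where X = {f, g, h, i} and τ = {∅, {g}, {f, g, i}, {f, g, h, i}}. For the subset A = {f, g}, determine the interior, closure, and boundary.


int(A) = {g}, cl(A) = {f, g, h, i}, ∂A = {f, h, i}.

Closed sets in (X, τ) are complements of opens:
  closed(X, τ) = {∅, {h}, {f, h, i}, {f, g, h, i}}.
int(A) = ⋃ {U ∈ τ : U ⊆ A}. Opens contained in A: ∅, {g}.
Taking the union of these: int(A) = {g}.
cl(A) = ⋂ {C closed : A ⊆ C}. Closed sets containing A: {f, g, h, i}.
Intersecting these: cl(A) = {f, g, h, i}.
∂A = cl(A) ∖ int(A) = {f, g, h, i} ∖ {g} = {f, h, i}.


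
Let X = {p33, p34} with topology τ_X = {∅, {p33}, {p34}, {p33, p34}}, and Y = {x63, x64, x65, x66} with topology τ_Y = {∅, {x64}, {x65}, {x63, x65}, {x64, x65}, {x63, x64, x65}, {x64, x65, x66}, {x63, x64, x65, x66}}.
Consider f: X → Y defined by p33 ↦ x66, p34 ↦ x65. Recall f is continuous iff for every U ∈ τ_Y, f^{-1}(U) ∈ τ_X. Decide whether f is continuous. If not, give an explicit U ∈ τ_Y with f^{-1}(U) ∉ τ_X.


f IS continuous.

Compute f^{-1}(U) for each U ∈ τ_Y:
  U = ∅: f^{-1}(U) = ∅ ∈ τ_X ✓.
  U = {x64}: f^{-1}(U) = ∅ ∈ τ_X ✓.
  U = {x65}: f^{-1}(U) = {p34} ∈ τ_X ✓.
  U = {x63, x65}: f^{-1}(U) = {p34} ∈ τ_X ✓.
  U = {x64, x65}: f^{-1}(U) = {p34} ∈ τ_X ✓.
  U = {x63, x64, x65}: f^{-1}(U) = {p34} ∈ τ_X ✓.
  U = {x64, x65, x66}: f^{-1}(U) = {p33, p34} ∈ τ_X ✓.
  U = {x63, x64, x65, x66}: f^{-1}(U) = {p33, p34} ∈ τ_X ✓.
Every preimage lies in τ_X, so f IS continuous.


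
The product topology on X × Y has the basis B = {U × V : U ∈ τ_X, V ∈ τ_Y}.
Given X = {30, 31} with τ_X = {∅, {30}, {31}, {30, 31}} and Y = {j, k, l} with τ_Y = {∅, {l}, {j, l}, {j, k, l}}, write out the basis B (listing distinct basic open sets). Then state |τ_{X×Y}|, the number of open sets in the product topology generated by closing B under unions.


Basis B = {∅ × ∅, {30} × {l}, {31} × {l}, {30} × {j, l}, {30, 31} × {l}, {31} × {j, l}, {30} × {j, k, l}, {31} × {j, k, l}, {30, 31} × {j, l}, {30, 31} × {j, k, l}}; |τ_{X×Y}| = 16.

Enumerate products U × V with U ∈ τ_X, V ∈ τ_Y (deduplicated):
  ∅ × ∅ = {} (∅)
  {30} × {l} = {(30,l)}
  {31} × {l} = {(31,l)}
  {30} × {j, l} = {(30,j), (30,l)}
  {30, 31} × {l} = {(30,l), (31,l)}
  {31} × {j, l} = {(31,j), (31,l)}
  {30} × {j, k, l} = {(30,j), (30,k), (30,l)}
  {31} × {j, k, l} = {(31,j), (31,k), (31,l)}
  {30, 31} × {j, l} = {(30,j), (30,l), (31,j), (31,l)}
  {30, 31} × {j, k, l} = {(30,j), (30,k), (30,l), (31,j), (31,k), (31,l)}
These 10 distinct sets form the basis B.
Close under arbitrary unions to get τ_{X×Y}; counting gives |τ_{X×Y}| = 16.


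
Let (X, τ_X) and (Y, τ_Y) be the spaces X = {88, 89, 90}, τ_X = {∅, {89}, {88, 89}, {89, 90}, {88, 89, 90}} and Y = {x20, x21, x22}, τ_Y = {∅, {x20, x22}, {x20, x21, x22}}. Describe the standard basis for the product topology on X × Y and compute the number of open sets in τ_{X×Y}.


Basis B = {∅ × ∅, {89} × {x20, x22}, {89} × {x20, x21, x22}, {88, 89} × {x20, x22}, {89, 90} × {x20, x22}, {88, 89} × {x20, x21, x22}, {88, 89, 90} × {x20, x22}, {89, 90} × {x20, x21, x22}, {88, 89, 90} × {x20, x21, x22}}; |τ_{X×Y}| = 14.

Enumerate products U × V with U ∈ τ_X, V ∈ τ_Y (deduplicated):
  ∅ × ∅ = {} (∅)
  {89} × {x20, x22} = {(89,x20), (89,x22)}
  {89} × {x20, x21, x22} = {(89,x20), (89,x21), (89,x22)}
  {88, 89} × {x20, x22} = {(88,x20), (88,x22), (89,x20), (89,x22)}
  {89, 90} × {x20, x22} = {(89,x20), (89,x22), (90,x20), (90,x22)}
  {88, 89} × {x20, x21, x22} = {(88,x20), (88,x21), (88,x22), (89,x20), (89,x21), (89,x22)}
  {88, 89, 90} × {x20, x22} = {(88,x20), (88,x22), (89,x20), (89,x22), (90,x20), (90,x22)}
  {89, 90} × {x20, x21, x22} = {(89,x20), (89,x21), (89,x22), (90,x20), (90,x21), (90,x22)}
  {88, 89, 90} × {x20, x21, x22} = {(88,x20), (88,x21), (88,x22), (89,x20), (89,x21), (89,x22), (90,x20), (90,x21), (90,x22)}
These 9 distinct sets form the basis B.
Close under arbitrary unions to get τ_{X×Y}; counting gives |τ_{X×Y}| = 14.


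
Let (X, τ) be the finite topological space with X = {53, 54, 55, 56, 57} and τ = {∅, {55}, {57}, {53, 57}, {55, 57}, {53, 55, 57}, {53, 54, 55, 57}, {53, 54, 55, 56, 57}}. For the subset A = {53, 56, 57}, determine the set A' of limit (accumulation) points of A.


A' = {53, 54, 56}

For each x ∈ X, list the open sets U ∈ τ with x ∈ U, then check whether U ∩ (A ∖ {x}) ≠ ∅ for every such U.
  x = 53: opens ∋ x are {53, 57}, {53, 55, 57}, {53, 54, 55, 57}, {53, 54, 55, 56, 57}; each meets A ∖ {53}, so x IS a limit point.
  x = 54: opens ∋ x are {53, 54, 55, 57}, {53, 54, 55, 56, 57}; each meets A ∖ {54}, so x IS a limit point.
  x = 55: open {55} ∋ x has {55} ∩ (A ∖ {55}) = ∅, so x is NOT a limit point.
  x = 56: opens ∋ x are {53, 54, 55, 56, 57}; each meets A ∖ {56}, so x IS a limit point.
  x = 57: open {57} ∋ x has {57} ∩ (A ∖ {57}) = ∅, so x is NOT a limit point.
Collecting: A' = {53, 54, 56}.


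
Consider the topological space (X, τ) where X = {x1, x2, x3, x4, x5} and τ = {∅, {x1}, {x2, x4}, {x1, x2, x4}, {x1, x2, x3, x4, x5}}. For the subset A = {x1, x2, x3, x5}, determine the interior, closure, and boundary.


int(A) = {x1}, cl(A) = {x1, x2, x3, x4, x5}, ∂A = {x2, x3, x4, x5}.

Closed sets in (X, τ) are complements of opens:
  closed(X, τ) = {∅, {x3, x5}, {x1, x3, x5}, {x2, x3, x4, x5}, {x1, x2, x3, x4, x5}}.
int(A) = ⋃ {U ∈ τ : U ⊆ A}. Opens contained in A: ∅, {x1}.
Taking the union of these: int(A) = {x1}.
cl(A) = ⋂ {C closed : A ⊆ C}. Closed sets containing A: {x1, x2, x3, x4, x5}.
Intersecting these: cl(A) = {x1, x2, x3, x4, x5}.
∂A = cl(A) ∖ int(A) = {x1, x2, x3, x4, x5} ∖ {x1} = {x2, x3, x4, x5}.


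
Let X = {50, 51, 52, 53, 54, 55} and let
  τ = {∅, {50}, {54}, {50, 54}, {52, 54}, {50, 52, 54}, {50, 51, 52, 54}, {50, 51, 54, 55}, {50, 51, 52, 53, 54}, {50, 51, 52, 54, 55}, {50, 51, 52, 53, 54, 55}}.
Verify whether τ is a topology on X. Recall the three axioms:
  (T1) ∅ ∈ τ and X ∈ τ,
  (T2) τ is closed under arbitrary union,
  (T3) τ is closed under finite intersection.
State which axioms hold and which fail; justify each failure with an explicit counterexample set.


τ is NOT a topology on X.

Axiom (T1): ∅ ∈ τ? Yes; X ∈ τ? Yes.
Axiom (T2/T3): check pairwise unions and intersections of members of τ.
Counterexample for (T3): {50, 51, 52, 54} ∩ {50, 51, 54, 55} = {50, 51, 54} ∉ τ. Therefore τ is NOT a topology.


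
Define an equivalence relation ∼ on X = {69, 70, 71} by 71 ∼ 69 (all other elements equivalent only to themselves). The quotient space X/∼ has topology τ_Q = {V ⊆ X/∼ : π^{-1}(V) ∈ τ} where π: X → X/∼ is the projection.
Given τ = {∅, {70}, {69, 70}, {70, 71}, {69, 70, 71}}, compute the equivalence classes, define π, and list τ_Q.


X/∼ = {[69=71], [70]}; |τ_Q| = 3.

Equivalence classes: [69=71], [70].
Quotient map π: X → X/∼ sends 69 ↦ [69=71], 70 ↦ [70], 71 ↦ [69=71].
For each subset V ⊆ X/∼, compute π^{-1}(V) ⊆ X and check whether π^{-1}(V) ∈ τ. V is open in τ_Q iff π^{-1}(V) ∈ τ.
  V = {}: π^{-1}(V) = ∅ ∈ τ ✓.
  V = {[69=71]}: π^{-1}(V) = {69, 71} ∉ τ ✗.
  V = {[70]}: π^{-1}(V) = {70} ∈ τ ✓.
  V = {[69=71], [70]}: π^{-1}(V) = {69, 70, 71} ∈ τ ✓.
Open sets in the quotient: τ_Q = {{}, {[70]}, {[69=71], [70]}} (3 elements).


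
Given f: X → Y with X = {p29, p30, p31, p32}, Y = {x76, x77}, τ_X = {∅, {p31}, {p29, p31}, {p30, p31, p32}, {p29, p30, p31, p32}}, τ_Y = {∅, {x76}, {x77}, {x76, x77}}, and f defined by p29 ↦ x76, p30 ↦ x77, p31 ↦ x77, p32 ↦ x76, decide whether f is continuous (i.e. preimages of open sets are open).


f is NOT continuous.

Compute f^{-1}(U) for each U ∈ τ_Y:
  U = ∅: f^{-1}(U) = ∅ ∈ τ_X ✓.
  U = {x76}: f^{-1}(U) = {p29, p32} ∉ τ_X ✗.
  U = {x77}: f^{-1}(U) = {p30, p31} ∉ τ_X ✗.
  U = {x76, x77}: f^{-1}(U) = {p29, p30, p31, p32} ∈ τ_X ✓.
Found U = {x76} with f^{-1}(U) = {p29, p32} not in τ_X. Therefore f is NOT continuous.


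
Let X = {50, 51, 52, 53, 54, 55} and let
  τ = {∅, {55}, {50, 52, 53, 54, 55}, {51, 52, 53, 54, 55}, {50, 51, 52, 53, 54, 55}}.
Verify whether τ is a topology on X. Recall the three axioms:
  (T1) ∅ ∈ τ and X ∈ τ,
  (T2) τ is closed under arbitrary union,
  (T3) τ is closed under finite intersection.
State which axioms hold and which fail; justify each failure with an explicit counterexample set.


τ is NOT a topology on X.

Axiom (T1): ∅ ∈ τ? Yes; X ∈ τ? Yes.
Axiom (T2/T3): check pairwise unions and intersections of members of τ.
Counterexample for (T3): {50, 52, 53, 54, 55} ∩ {51, 52, 53, 54, 55} = {52, 53, 54, 55} ∉ τ. Therefore τ is NOT a topology.


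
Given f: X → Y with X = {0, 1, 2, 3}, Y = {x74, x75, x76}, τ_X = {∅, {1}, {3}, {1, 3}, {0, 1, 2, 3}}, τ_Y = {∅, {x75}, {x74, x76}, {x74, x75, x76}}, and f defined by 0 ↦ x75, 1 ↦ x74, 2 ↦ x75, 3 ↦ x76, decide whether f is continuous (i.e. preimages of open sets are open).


f is NOT continuous.

Compute f^{-1}(U) for each U ∈ τ_Y:
  U = ∅: f^{-1}(U) = ∅ ∈ τ_X ✓.
  U = {x75}: f^{-1}(U) = {0, 2} ∉ τ_X ✗.
  U = {x74, x76}: f^{-1}(U) = {1, 3} ∈ τ_X ✓.
  U = {x74, x75, x76}: f^{-1}(U) = {0, 1, 2, 3} ∈ τ_X ✓.
Found U = {x75} with f^{-1}(U) = {0, 2} not in τ_X. Therefore f is NOT continuous.


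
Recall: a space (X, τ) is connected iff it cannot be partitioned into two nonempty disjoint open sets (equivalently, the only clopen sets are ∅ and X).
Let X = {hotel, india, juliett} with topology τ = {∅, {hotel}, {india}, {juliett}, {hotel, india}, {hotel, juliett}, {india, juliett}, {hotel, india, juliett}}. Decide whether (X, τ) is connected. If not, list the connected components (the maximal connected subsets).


(X, τ) is disconnected; components = [{hotel}, {india}, {juliett}].

Find clopen sets (U ∈ τ with X ∖ U ∈ τ):
  U = ∅, X ∖ U = {hotel, india, juliett} — both open, so U is clopen.
  U = {hotel}, X ∖ U = {india, juliett} — both open, so U is clopen.
  U = {india}, X ∖ U = {hotel, juliett} — both open, so U is clopen.
  U = {juliett}, X ∖ U = {hotel, india} — both open, so U is clopen.
  U = {hotel, india}, X ∖ U = {juliett} — both open, so U is clopen.
  U = {hotel, juliett}, X ∖ U = {india} — both open, so U is clopen.
  U = {india, juliett}, X ∖ U = {hotel} — both open, so U is clopen.
  U = {hotel, india, juliett}, X ∖ U = ∅ — both open, so U is clopen.
Nontrivial clopen(s) exist: e.g. {hotel, india}. So (X, τ) is disconnected.
Compute connected components by grouping points that agree on all clopens:
  component: {hotel}
  component: {india}
  component: {juliett}


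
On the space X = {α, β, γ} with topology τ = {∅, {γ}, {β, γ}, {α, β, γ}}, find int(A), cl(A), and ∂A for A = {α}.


int(A) = ∅, cl(A) = {α}, ∂A = {α}.

Closed sets in (X, τ) are complements of opens:
  closed(X, τ) = {∅, {α}, {α, β}, {α, β, γ}}.
int(A) = ⋃ {U ∈ τ : U ⊆ A}. Opens contained in A: ∅.
Taking the union of these: int(A) = ∅.
cl(A) = ⋂ {C closed : A ⊆ C}. Closed sets containing A: {α}, {α, β}, {α, β, γ}.
Intersecting these: cl(A) = {α}.
∂A = cl(A) ∖ int(A) = {α} ∖ ∅ = {α}.


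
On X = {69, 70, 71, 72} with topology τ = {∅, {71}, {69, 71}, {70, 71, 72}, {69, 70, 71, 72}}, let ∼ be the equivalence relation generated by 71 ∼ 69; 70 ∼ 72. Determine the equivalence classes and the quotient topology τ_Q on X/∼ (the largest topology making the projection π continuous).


X/∼ = {[69=71], [70=72]}; |τ_Q| = 3.

Equivalence classes: [69=71], [70=72].
Quotient map π: X → X/∼ sends 69 ↦ [69=71], 70 ↦ [70=72], 71 ↦ [69=71], 72 ↦ [70=72].
For each subset V ⊆ X/∼, compute π^{-1}(V) ⊆ X and check whether π^{-1}(V) ∈ τ. V is open in τ_Q iff π^{-1}(V) ∈ τ.
  V = {}: π^{-1}(V) = ∅ ∈ τ ✓.
  V = {[69=71]}: π^{-1}(V) = {69, 71} ∈ τ ✓.
  V = {[70=72]}: π^{-1}(V) = {70, 72} ∉ τ ✗.
  V = {[69=71], [70=72]}: π^{-1}(V) = {69, 70, 71, 72} ∈ τ ✓.
Open sets in the quotient: τ_Q = {{}, {[69=71]}, {[69=71], [70=72]}} (3 elements).


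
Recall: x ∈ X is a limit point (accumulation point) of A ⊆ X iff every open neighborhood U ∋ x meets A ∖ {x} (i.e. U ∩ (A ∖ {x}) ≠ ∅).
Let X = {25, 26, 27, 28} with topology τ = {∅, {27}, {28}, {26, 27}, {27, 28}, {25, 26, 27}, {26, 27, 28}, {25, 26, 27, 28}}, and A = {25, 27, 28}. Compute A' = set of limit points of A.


A' = {25, 26}

For each x ∈ X, list the open sets U ∈ τ with x ∈ U, then check whether U ∩ (A ∖ {x}) ≠ ∅ for every such U.
  x = 25: opens ∋ x are {25, 26, 27}, {25, 26, 27, 28}; each meets A ∖ {25}, so x IS a limit point.
  x = 26: opens ∋ x are {26, 27}, {25, 26, 27}, {26, 27, 28}, {25, 26, 27, 28}; each meets A ∖ {26}, so x IS a limit point.
  x = 27: open {27} ∋ x has {27} ∩ (A ∖ {27}) = ∅, so x is NOT a limit point.
  x = 28: open {28} ∋ x has {28} ∩ (A ∖ {28}) = ∅, so x is NOT a limit point.
Collecting: A' = {25, 26}.


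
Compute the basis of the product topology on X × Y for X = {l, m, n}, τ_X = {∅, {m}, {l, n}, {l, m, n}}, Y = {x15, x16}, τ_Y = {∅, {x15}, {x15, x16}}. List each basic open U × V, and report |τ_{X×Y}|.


Basis B = {∅ × ∅, {m} × {x15}, {l, n} × {x15}, {m} × {x15, x16}, {l, m, n} × {x15}, {l, n} × {x15, x16}, {l, m, n} × {x15, x16}}; |τ_{X×Y}| = 9.

Enumerate products U × V with U ∈ τ_X, V ∈ τ_Y (deduplicated):
  ∅ × ∅ = {} (∅)
  {m} × {x15} = {(m,x15)}
  {l, n} × {x15} = {(l,x15), (n,x15)}
  {m} × {x15, x16} = {(m,x15), (m,x16)}
  {l, m, n} × {x15} = {(l,x15), (m,x15), (n,x15)}
  {l, n} × {x15, x16} = {(l,x15), (l,x16), (n,x15), (n,x16)}
  {l, m, n} × {x15, x16} = {(l,x15), (l,x16), (m,x15), (m,x16), (n,x15), (n,x16)}
These 7 distinct sets form the basis B.
Close under arbitrary unions to get τ_{X×Y}; counting gives |τ_{X×Y}| = 9.


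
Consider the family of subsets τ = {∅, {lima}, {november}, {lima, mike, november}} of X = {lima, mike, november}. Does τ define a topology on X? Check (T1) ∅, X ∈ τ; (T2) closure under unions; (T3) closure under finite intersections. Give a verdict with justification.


τ is NOT a topology on X.

Axiom (T1): ∅ ∈ τ? Yes; X ∈ τ? Yes.
Axiom (T2/T3): check pairwise unions and intersections of members of τ.
Counterexample for (T2): {lima} ∪ {november} = {lima, november} ∉ τ. Therefore τ is NOT a topology.


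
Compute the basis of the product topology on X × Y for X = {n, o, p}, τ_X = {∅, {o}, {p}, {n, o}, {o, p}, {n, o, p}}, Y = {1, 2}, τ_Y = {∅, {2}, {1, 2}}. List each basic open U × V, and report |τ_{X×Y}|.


Basis B = {∅ × ∅, {o} × {2}, {p} × {2}, {n, o} × {2}, {o} × {1, 2}, {o, p} × {2}, {p} × {1, 2}, {n, o, p} × {2}, {n, o} × {1, 2}, {o, p} × {1, 2}, {n, o, p} × {1, 2}}; |τ_{X×Y}| = 18.

Enumerate products U × V with U ∈ τ_X, V ∈ τ_Y (deduplicated):
  ∅ × ∅ = {} (∅)
  {o} × {2} = {(o,2)}
  {p} × {2} = {(p,2)}
  {n, o} × {2} = {(n,2), (o,2)}
  {o} × {1, 2} = {(o,1), (o,2)}
  {o, p} × {2} = {(o,2), (p,2)}
  {p} × {1, 2} = {(p,1), (p,2)}
  {n, o, p} × {2} = {(n,2), (o,2), (p,2)}
  {n, o} × {1, 2} = {(n,1), (n,2), (o,1), (o,2)}
  {o, p} × {1, 2} = {(o,1), (o,2), (p,1), (p,2)}
  {n, o, p} × {1, 2} = {(n,1), (n,2), (o,1), (o,2), (p,1), (p,2)}
These 11 distinct sets form the basis B.
Close under arbitrary unions to get τ_{X×Y}; counting gives |τ_{X×Y}| = 18.


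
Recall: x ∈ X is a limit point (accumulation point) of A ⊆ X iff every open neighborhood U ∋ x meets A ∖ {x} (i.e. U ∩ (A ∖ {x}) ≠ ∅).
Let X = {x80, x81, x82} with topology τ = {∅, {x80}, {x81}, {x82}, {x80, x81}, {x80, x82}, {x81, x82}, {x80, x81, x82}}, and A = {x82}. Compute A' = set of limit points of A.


A' = ∅

For each x ∈ X, list the open sets U ∈ τ with x ∈ U, then check whether U ∩ (A ∖ {x}) ≠ ∅ for every such U.
  x = x80: open {x80} ∋ x has {x80} ∩ (A ∖ {x80}) = ∅, so x is NOT a limit point.
  x = x81: open {x81} ∋ x has {x81} ∩ (A ∖ {x81}) = ∅, so x is NOT a limit point.
  x = x82: open {x82} ∋ x has {x82} ∩ (A ∖ {x82}) = ∅, so x is NOT a limit point.
Collecting: A' = ∅.


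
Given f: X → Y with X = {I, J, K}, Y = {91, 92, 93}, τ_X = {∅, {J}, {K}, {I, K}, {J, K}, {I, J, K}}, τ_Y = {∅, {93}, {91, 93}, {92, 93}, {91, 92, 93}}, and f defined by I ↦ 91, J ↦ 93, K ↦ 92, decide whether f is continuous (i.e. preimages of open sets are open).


f is NOT continuous.

Compute f^{-1}(U) for each U ∈ τ_Y:
  U = ∅: f^{-1}(U) = ∅ ∈ τ_X ✓.
  U = {93}: f^{-1}(U) = {J} ∈ τ_X ✓.
  U = {91, 93}: f^{-1}(U) = {I, J} ∉ τ_X ✗.
  U = {92, 93}: f^{-1}(U) = {J, K} ∈ τ_X ✓.
  U = {91, 92, 93}: f^{-1}(U) = {I, J, K} ∈ τ_X ✓.
Found U = {91, 93} with f^{-1}(U) = {I, J} not in τ_X. Therefore f is NOT continuous.


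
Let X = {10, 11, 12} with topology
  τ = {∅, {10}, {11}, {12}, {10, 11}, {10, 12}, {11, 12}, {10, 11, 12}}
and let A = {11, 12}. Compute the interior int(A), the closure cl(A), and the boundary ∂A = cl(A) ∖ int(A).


int(A) = {11, 12}, cl(A) = {11, 12}, ∂A = ∅.

Closed sets in (X, τ) are complements of opens:
  closed(X, τ) = {∅, {10}, {11}, {12}, {10, 11}, {10, 12}, {11, 12}, {10, 11, 12}}.
int(A) = ⋃ {U ∈ τ : U ⊆ A}. Opens contained in A: ∅, {11}, {12}, {11, 12}.
Taking the union of these: int(A) = {11, 12}.
cl(A) = ⋂ {C closed : A ⊆ C}. Closed sets containing A: {11, 12}, {10, 11, 12}.
Intersecting these: cl(A) = {11, 12}.
∂A = cl(A) ∖ int(A) = {11, 12} ∖ {11, 12} = ∅.


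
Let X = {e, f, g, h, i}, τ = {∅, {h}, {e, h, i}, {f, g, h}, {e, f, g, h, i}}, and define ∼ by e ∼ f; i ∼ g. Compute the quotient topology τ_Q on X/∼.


X/∼ = {[e=f], [g=i], [h]}; |τ_Q| = 3.

Equivalence classes: [e=f], [g=i], [h].
Quotient map π: X → X/∼ sends e ↦ [e=f], f ↦ [e=f], g ↦ [g=i], h ↦ [h], i ↦ [g=i].
For each subset V ⊆ X/∼, compute π^{-1}(V) ⊆ X and check whether π^{-1}(V) ∈ τ. V is open in τ_Q iff π^{-1}(V) ∈ τ.
  V = {}: π^{-1}(V) = ∅ ∈ τ ✓.
  V = {[e=f]}: π^{-1}(V) = {e, f} ∉ τ ✗.
  V = {[g=i]}: π^{-1}(V) = {g, i} ∉ τ ✗.
  V = {[e=f], [g=i]}: π^{-1}(V) = {e, f, g, i} ∉ τ ✗.
  V = {[h]}: π^{-1}(V) = {h} ∈ τ ✓.
  V = {[e=f], [h]}: π^{-1}(V) = {e, f, h} ∉ τ ✗.
  V = {[g=i], [h]}: π^{-1}(V) = {g, h, i} ∉ τ ✗.
  V = {[e=f], [g=i], [h]}: π^{-1}(V) = {e, f, g, h, i} ∈ τ ✓.
Open sets in the quotient: τ_Q = {{}, {[h]}, {[e=f], [g=i], [h]}} (3 elements).


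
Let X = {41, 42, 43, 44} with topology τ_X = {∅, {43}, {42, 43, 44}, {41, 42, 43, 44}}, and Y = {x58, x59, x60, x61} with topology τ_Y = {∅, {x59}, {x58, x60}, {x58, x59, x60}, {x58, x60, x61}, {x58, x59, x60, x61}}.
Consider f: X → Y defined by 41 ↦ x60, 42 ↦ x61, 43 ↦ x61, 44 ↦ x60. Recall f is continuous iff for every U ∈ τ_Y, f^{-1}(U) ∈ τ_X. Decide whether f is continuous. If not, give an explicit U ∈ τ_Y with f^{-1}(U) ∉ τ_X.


f is NOT continuous.

Compute f^{-1}(U) for each U ∈ τ_Y:
  U = ∅: f^{-1}(U) = ∅ ∈ τ_X ✓.
  U = {x59}: f^{-1}(U) = ∅ ∈ τ_X ✓.
  U = {x58, x60}: f^{-1}(U) = {41, 44} ∉ τ_X ✗.
  U = {x58, x59, x60}: f^{-1}(U) = {41, 44} ∉ τ_X ✗.
  U = {x58, x60, x61}: f^{-1}(U) = {41, 42, 43, 44} ∈ τ_X ✓.
  U = {x58, x59, x60, x61}: f^{-1}(U) = {41, 42, 43, 44} ∈ τ_X ✓.
Found U = {x58, x60} with f^{-1}(U) = {41, 44} not in τ_X. Therefore f is NOT continuous.


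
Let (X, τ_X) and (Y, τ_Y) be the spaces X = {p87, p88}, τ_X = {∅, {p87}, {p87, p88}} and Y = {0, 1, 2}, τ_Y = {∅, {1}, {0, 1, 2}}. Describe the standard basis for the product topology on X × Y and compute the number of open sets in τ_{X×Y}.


Basis B = {∅ × ∅, {p87} × {1}, {p87, p88} × {1}, {p87} × {0, 1, 2}, {p87, p88} × {0, 1, 2}}; |τ_{X×Y}| = 6.

Enumerate products U × V with U ∈ τ_X, V ∈ τ_Y (deduplicated):
  ∅ × ∅ = {} (∅)
  {p87} × {1} = {(p87,1)}
  {p87, p88} × {1} = {(p87,1), (p88,1)}
  {p87} × {0, 1, 2} = {(p87,0), (p87,1), (p87,2)}
  {p87, p88} × {0, 1, 2} = {(p87,0), (p87,1), (p87,2), (p88,0), (p88,1), (p88,2)}
These 5 distinct sets form the basis B.
Close under arbitrary unions to get τ_{X×Y}; counting gives |τ_{X×Y}| = 6.


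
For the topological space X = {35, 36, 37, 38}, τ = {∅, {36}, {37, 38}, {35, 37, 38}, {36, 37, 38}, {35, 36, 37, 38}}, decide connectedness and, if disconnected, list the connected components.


(X, τ) is disconnected; components = [{36}, {35, 37, 38}].

Find clopen sets (U ∈ τ with X ∖ U ∈ τ):
  U = ∅, X ∖ U = {35, 36, 37, 38} — both open, so U is clopen.
  U = {36}, X ∖ U = {35, 37, 38} — both open, so U is clopen.
  U = {35, 37, 38}, X ∖ U = {36} — both open, so U is clopen.
  U = {35, 36, 37, 38}, X ∖ U = ∅ — both open, so U is clopen.
Nontrivial clopen(s) exist: e.g. {35, 37, 38}. So (X, τ) is disconnected.
Compute connected components by grouping points that agree on all clopens:
  component: {36}
  component: {35, 37, 38}


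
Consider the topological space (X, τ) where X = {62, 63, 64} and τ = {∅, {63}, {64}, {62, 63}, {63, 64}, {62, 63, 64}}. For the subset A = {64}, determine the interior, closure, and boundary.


int(A) = {64}, cl(A) = {64}, ∂A = ∅.

Closed sets in (X, τ) are complements of opens:
  closed(X, τ) = {∅, {62}, {64}, {62, 63}, {62, 64}, {62, 63, 64}}.
int(A) = ⋃ {U ∈ τ : U ⊆ A}. Opens contained in A: ∅, {64}.
Taking the union of these: int(A) = {64}.
cl(A) = ⋂ {C closed : A ⊆ C}. Closed sets containing A: {64}, {62, 64}, {62, 63, 64}.
Intersecting these: cl(A) = {64}.
∂A = cl(A) ∖ int(A) = {64} ∖ {64} = ∅.


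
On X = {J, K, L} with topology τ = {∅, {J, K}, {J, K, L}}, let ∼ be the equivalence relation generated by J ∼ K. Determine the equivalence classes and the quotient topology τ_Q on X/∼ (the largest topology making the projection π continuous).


X/∼ = {[J=K], [L]}; |τ_Q| = 3.

Equivalence classes: [J=K], [L].
Quotient map π: X → X/∼ sends J ↦ [J=K], K ↦ [J=K], L ↦ [L].
For each subset V ⊆ X/∼, compute π^{-1}(V) ⊆ X and check whether π^{-1}(V) ∈ τ. V is open in τ_Q iff π^{-1}(V) ∈ τ.
  V = {}: π^{-1}(V) = ∅ ∈ τ ✓.
  V = {[J=K]}: π^{-1}(V) = {J, K} ∈ τ ✓.
  V = {[L]}: π^{-1}(V) = {L} ∉ τ ✗.
  V = {[J=K], [L]}: π^{-1}(V) = {J, K, L} ∈ τ ✓.
Open sets in the quotient: τ_Q = {{}, {[J=K]}, {[J=K], [L]}} (3 elements).


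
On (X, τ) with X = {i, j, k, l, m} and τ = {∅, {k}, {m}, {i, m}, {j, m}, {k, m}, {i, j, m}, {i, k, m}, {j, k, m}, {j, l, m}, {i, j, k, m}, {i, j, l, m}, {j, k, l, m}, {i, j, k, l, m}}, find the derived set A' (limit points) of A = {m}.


A' = {i, j, l}

For each x ∈ X, list the open sets U ∈ τ with x ∈ U, then check whether U ∩ (A ∖ {x}) ≠ ∅ for every such U.
  x = i: opens ∋ x are {i, m}, {i, j, m}, {i, k, m}, {i, j, k, m}, {i, j, l, m}, {i, j, k, l, m}; each meets A ∖ {i}, so x IS a limit point.
  x = j: opens ∋ x are {j, m}, {i, j, m}, {j, k, m}, {j, l, m}, {i, j, k, m}, {i, j, l, m}, {j, k, l, m}, {i, j, k, l, m}; each meets A ∖ {j}, so x IS a limit point.
  x = k: open {k} ∋ x has {k} ∩ (A ∖ {k}) = ∅, so x is NOT a limit point.
  x = l: opens ∋ x are {j, l, m}, {i, j, l, m}, {j, k, l, m}, {i, j, k, l, m}; each meets A ∖ {l}, so x IS a limit point.
  x = m: open {m} ∋ x has {m} ∩ (A ∖ {m}) = ∅, so x is NOT a limit point.
Collecting: A' = {i, j, l}.


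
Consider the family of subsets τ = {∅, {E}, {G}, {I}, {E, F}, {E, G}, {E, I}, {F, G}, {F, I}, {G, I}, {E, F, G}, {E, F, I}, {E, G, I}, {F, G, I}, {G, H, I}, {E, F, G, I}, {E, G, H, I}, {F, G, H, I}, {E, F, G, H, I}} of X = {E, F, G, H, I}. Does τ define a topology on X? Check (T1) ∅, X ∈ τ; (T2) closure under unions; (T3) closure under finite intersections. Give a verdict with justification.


τ is NOT a topology on X.

Axiom (T1): ∅ ∈ τ? Yes; X ∈ τ? Yes.
Axiom (T2/T3): check pairwise unions and intersections of members of τ.
Counterexample for (T3): {E, F} ∩ {F, G} = {F} ∉ τ. Therefore τ is NOT a topology.


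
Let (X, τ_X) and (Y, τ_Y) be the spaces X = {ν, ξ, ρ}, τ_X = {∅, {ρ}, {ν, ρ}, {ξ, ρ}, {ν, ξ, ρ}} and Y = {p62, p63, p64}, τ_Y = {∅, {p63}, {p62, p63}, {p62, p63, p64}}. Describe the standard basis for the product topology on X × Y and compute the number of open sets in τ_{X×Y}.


Basis B = {∅ × ∅, {ρ} × {p63}, {ν, ρ} × {p63}, {ξ, ρ} × {p63}, {ρ} × {p62, p63}, {ν, ξ, ρ} × {p63}, {ρ} × {p62, p63, p64}, {ν, ρ} × {p62, p63}, {ξ, ρ} × {p62, p63}, {ν, ρ} × {p62, p63, p64}, {ν, ξ, ρ} × {p62, p63}, {ξ, ρ} × {p62, p63, p64}, {ν, ξ, ρ} × {p62, p63, p64}}; |τ_{X×Y}| = 30.

Enumerate products U × V with U ∈ τ_X, V ∈ τ_Y (deduplicated):
  ∅ × ∅ = {} (∅)
  {ρ} × {p63} = {(ρ,p63)}
  {ν, ρ} × {p63} = {(ν,p63), (ρ,p63)}
  {ξ, ρ} × {p63} = {(ξ,p63), (ρ,p63)}
  {ρ} × {p62, p63} = {(ρ,p62), (ρ,p63)}
  {ν, ξ, ρ} × {p63} = {(ν,p63), (ξ,p63), (ρ,p63)}
  {ρ} × {p62, p63, p64} = {(ρ,p62), (ρ,p63), (ρ,p64)}
  {ν, ρ} × {p62, p63} = {(ν,p62), (ν,p63), (ρ,p62), (ρ,p63)}
  {ξ, ρ} × {p62, p63} = {(ξ,p62), (ξ,p63), (ρ,p62), (ρ,p63)}
  {ν, ρ} × {p62, p63, p64} = {(ν,p62), (ν,p63), (ν,p64), (ρ,p62), (ρ,p63), (ρ,p64)}
  {ν, ξ, ρ} × {p62, p63} = {(ν,p62), (ν,p63), (ξ,p62), (ξ,p63), (ρ,p62), (ρ,p63)}
  {ξ, ρ} × {p62, p63, p64} = {(ξ,p62), (ξ,p63), (ξ,p64), (ρ,p62), (ρ,p63), (ρ,p64)}
  {ν, ξ, ρ} × {p62, p63, p64} = {(ν,p62), (ν,p63), (ν,p64), (ξ,p62), (ξ,p63), (ξ,p64), (ρ,p62), (ρ,p63), (ρ,p64)}
These 13 distinct sets form the basis B.
Close under arbitrary unions to get τ_{X×Y}; counting gives |τ_{X×Y}| = 30.


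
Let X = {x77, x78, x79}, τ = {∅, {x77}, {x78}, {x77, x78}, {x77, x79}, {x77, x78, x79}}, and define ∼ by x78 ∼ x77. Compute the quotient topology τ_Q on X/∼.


X/∼ = {[x77=x78], [x79]}; |τ_Q| = 3.

Equivalence classes: [x77=x78], [x79].
Quotient map π: X → X/∼ sends x77 ↦ [x77=x78], x78 ↦ [x77=x78], x79 ↦ [x79].
For each subset V ⊆ X/∼, compute π^{-1}(V) ⊆ X and check whether π^{-1}(V) ∈ τ. V is open in τ_Q iff π^{-1}(V) ∈ τ.
  V = {}: π^{-1}(V) = ∅ ∈ τ ✓.
  V = {[x77=x78]}: π^{-1}(V) = {x77, x78} ∈ τ ✓.
  V = {[x79]}: π^{-1}(V) = {x79} ∉ τ ✗.
  V = {[x77=x78], [x79]}: π^{-1}(V) = {x77, x78, x79} ∈ τ ✓.
Open sets in the quotient: τ_Q = {{}, {[x77=x78]}, {[x77=x78], [x79]}} (3 elements).


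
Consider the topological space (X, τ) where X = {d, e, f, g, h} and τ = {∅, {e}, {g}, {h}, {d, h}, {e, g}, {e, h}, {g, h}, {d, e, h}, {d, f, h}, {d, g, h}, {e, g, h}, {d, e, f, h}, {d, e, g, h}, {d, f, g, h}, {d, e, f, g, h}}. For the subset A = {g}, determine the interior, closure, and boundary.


int(A) = {g}, cl(A) = {g}, ∂A = ∅.

Closed sets in (X, τ) are complements of opens:
  closed(X, τ) = {∅, {e}, {f}, {g}, {d, f}, {e, f}, {e, g}, {f, g}, {d, e, f}, {d, f, g}, {d, f, h}, {e, f, g}, {d, e, f, g}, {d, e, f, h}, {d, f, g, h}, {d, e, f, g, h}}.
int(A) = ⋃ {U ∈ τ : U ⊆ A}. Opens contained in A: ∅, {g}.
Taking the union of these: int(A) = {g}.
cl(A) = ⋂ {C closed : A ⊆ C}. Closed sets containing A: {g}, {e, g}, {f, g}, {d, f, g}, {e, f, g}, {d, e, f, g}, {d, f, g, h}, {d, e, f, g, h}.
Intersecting these: cl(A) = {g}.
∂A = cl(A) ∖ int(A) = {g} ∖ {g} = ∅.
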